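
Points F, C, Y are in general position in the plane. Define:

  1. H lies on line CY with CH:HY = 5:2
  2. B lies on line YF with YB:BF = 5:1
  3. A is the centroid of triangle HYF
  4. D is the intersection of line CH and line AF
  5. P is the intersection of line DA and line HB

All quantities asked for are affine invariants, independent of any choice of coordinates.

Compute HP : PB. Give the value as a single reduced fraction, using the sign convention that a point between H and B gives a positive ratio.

HP:PB = 6

Set F = (0, 0), C = (1, 0), Y = (0, 1); any affine frame gives the same invariant.
1. H lies on line CY with CH:HY = 5:2 ⇒ H = (2/7, 5/7)
2. B lies on line YF with YB:BF = 5:1 ⇒ B = (0, 1/6)
3. A is the centroid of triangle HYF ⇒ A = (2/21, 4/7)
4. D is the intersection of line CH and line AF ⇒ D = (1/7, 6/7)
5. P is the intersection of line DA and line HB ⇒ P = (2/49, 12/49)
P = H + t·(B−H) with t = 6/7, so HP:PB = t:(1−t) = 6/7:1/7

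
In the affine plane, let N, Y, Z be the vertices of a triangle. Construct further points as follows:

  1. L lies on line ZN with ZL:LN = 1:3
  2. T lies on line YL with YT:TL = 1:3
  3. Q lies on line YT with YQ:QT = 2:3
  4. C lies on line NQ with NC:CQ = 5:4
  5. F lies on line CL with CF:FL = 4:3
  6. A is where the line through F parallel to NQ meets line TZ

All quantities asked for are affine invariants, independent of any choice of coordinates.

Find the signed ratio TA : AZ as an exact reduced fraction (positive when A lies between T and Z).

TA:AZ = 17/32

Choose coordinates N = (0, 0), Y = (1, 0), Z = (0, 1).
1. L lies on line ZN with ZL:LN = 1:3 ⇒ L = (0, 3/4)
2. T lies on line YL with YT:TL = 1:3 ⇒ T = (3/4, 3/16)
3. Q lies on line YT with YQ:QT = 2:3 ⇒ Q = (9/10, 3/40)
4. C lies on line NQ with NC:CQ = 5:4 ⇒ C = (1/2, 1/24)
5. F lies on line CL with CF:FL = 4:3 ⇒ F = (3/14, 25/56)
6. A is where the line through F parallel to NQ meets line TZ ⇒ A = (24/49, 23/49)
A = T + t·(Z−T) with t = 17/49, so TA:AZ = t:(1−t) = 17/49:32/49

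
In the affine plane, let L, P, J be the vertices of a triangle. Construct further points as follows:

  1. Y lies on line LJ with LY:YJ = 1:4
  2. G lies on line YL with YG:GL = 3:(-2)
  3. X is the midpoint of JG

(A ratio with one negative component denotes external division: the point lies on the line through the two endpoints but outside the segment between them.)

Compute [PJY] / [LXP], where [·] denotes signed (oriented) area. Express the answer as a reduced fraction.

[PJY]:[LXP] = -8/3

Set L = (0, 0), P = (1, 0), J = (0, 1); any affine frame gives the same invariant.
1. Y lies on line LJ with LY:YJ = 1:4 ⇒ Y = (0, 1/5)
2. G lies on line YL with YG:GL = 3:(-2) ⇒ G = (0, -2/5)
3. X is the midpoint of JG ⇒ X = (0, 3/10)
2·[PJY] = 4/5, 2·[LXP] = -3/10
[PJY]:[LXP] = 4/5:-3/10 = -8/3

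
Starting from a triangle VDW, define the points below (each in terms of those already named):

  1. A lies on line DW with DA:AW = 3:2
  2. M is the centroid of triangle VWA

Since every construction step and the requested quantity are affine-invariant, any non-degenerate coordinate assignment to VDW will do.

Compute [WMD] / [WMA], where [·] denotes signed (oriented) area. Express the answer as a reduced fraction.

[WMD]:[WMA] = 5/2

Assign V = (0, 0), D = (1, 0), W = (0, 1) — the answer is frame-independent, so this choice is without loss of generality.
1. A lies on line DW with DA:AW = 3:2 ⇒ A = (2/5, 3/5)
2. M is the centroid of triangle VWA ⇒ M = (2/15, 8/15)
2·[WMD] = 1/3, 2·[WMA] = 2/15
[WMD]:[WMA] = 1/3:2/15 = 5/2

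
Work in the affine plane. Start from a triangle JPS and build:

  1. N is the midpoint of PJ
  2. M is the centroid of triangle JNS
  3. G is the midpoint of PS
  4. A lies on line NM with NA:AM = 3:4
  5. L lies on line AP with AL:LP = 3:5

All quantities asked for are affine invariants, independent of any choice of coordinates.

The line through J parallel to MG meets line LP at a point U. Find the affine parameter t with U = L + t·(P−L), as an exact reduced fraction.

Choose coordinates J = (0, 0), P = (1, 0), S = (0, 1).
1. N is the midpoint of PJ ⇒ N = (1/2, 0)
2. M is the centroid of triangle JNS ⇒ M = (1/6, 1/3)
3. G is the midpoint of PS ⇒ G = (1/2, 1/2)
4. A lies on line NM with NA:AM = 3:4 ⇒ A = (5/14, 1/7)
5. L lies on line AP with AL:LP = 3:5 ⇒ L = (67/112, 5/56)
through J parallel to MG: direction (1/3, 1/6); meets LP at U = (4/13, 2/13)
U = L + t·(P−L) with t = -47/65

t = -47/65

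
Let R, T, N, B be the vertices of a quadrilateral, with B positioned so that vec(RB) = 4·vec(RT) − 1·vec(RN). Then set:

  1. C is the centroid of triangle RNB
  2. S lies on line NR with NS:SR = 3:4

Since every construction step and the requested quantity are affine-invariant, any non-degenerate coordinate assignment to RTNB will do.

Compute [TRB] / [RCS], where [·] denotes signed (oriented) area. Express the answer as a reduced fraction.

[TRB]:[RCS] = 21/16

Set R = (0, 0), T = (1, 0), N = (0, 1), B = (4, -1); any affine frame gives the same invariant.
1. C is the centroid of triangle RNB ⇒ C = (4/3, 0)
2. S lies on line NR with NS:SR = 3:4 ⇒ S = (0, 4/7)
2·[TRB] = 1, 2·[RCS] = 16/21
[TRB]:[RCS] = 1:16/21 = 21/16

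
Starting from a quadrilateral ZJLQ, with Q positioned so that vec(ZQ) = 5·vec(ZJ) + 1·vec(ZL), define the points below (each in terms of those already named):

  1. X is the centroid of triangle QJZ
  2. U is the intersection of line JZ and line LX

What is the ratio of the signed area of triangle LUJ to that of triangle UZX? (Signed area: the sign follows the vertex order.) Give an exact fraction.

Work in coordinates with Z = (0, 0), J = (1, 0), L = (0, 1), Q = (5, 1).
1. X is the centroid of triangle QJZ ⇒ X = (2, 1/3)
2. U is the intersection of line JZ and line LX ⇒ U = (3, 0)
2·[LUJ] = -2, 2·[UZX] = -1
[LUJ]:[UZX] = -2:-1 = 2

[LUJ]:[UZX] = 2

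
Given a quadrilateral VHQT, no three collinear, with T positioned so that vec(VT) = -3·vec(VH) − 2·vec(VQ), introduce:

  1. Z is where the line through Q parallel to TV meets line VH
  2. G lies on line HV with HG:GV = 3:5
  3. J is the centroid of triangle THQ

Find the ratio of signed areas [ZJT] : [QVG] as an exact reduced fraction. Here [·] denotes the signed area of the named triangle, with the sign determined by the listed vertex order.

Set V = (0, 0), H = (1, 0), Q = (0, 1), T = (-3, -2); any affine frame gives the same invariant.
1. Z is where the line through Q parallel to TV meets line VH ⇒ Z = (-3/2, 0)
2. G lies on line HV with HG:GV = 3:5 ⇒ G = (5/8, 0)
3. J is the centroid of triangle THQ ⇒ J = (-2/3, -1/3)
2·[ZJT] = -13/6, 2·[QVG] = 5/8
[ZJT]:[QVG] = -13/6:5/8 = -52/15

[ZJT]:[QVG] = -52/15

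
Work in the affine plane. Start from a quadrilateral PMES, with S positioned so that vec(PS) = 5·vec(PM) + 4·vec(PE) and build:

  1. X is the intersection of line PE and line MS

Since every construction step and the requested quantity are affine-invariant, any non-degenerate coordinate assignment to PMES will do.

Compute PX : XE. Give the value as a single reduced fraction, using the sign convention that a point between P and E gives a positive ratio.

Set P = (0, 0), M = (1, 0), E = (0, 1), S = (5, 4); any affine frame gives the same invariant.
1. X is the intersection of line PE and line MS ⇒ X = (0, -1)
X = P + t·(E−P) with t = -1, so PX:XE = t:(1−t) = -1:2

PX:XE = -1/2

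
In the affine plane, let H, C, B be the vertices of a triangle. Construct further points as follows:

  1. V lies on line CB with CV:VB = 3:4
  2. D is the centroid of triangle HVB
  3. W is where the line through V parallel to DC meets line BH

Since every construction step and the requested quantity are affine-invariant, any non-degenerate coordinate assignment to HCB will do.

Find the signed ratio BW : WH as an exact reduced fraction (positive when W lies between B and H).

BW:WH = 4/13

Assign H = (0, 0), C = (1, 0), B = (0, 1) — the answer is frame-independent, so this choice is without loss of generality.
1. V lies on line CB with CV:VB = 3:4 ⇒ V = (4/7, 3/7)
2. D is the centroid of triangle HVB ⇒ D = (4/21, 10/21)
3. W is where the line through V parallel to DC meets line BH ⇒ W = (0, 13/17)
W = B + t·(H−B) with t = 4/17, so BW:WH = t:(1−t) = 4/17:13/17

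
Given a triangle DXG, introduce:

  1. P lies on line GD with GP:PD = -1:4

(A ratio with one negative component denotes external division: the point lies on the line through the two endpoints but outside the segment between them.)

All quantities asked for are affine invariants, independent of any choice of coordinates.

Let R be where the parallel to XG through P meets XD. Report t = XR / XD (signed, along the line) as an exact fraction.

Choose coordinates D = (0, 0), X = (1, 0), G = (0, 1).
1. P lies on line GD with GP:PD = -1:4 ⇒ P = (0, 4/3)
through P parallel to XG: direction (-1, 1); meets XD at R = (4/3, 0)
R = X + t·(D−X) with t = -1/3

t = -1/3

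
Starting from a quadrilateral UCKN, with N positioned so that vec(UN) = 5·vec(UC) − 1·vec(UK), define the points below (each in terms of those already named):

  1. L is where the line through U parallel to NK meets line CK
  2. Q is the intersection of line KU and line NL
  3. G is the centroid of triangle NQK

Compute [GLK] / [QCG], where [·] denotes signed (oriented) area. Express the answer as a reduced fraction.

Assign U = (0, 0), C = (1, 0), K = (0, 1), N = (5, -1) — the answer is frame-independent, so this choice is without loss of generality.
1. L is where the line through U parallel to NK meets line CK ⇒ L = (5/3, -2/3)
2. Q is the intersection of line KU and line NL ⇒ Q = (0, -1/2)
3. G is the centroid of triangle NQK ⇒ G = (5/3, -1/6)
2·[GLK] = -5/6, 2·[QCG] = -1/2
[GLK]:[QCG] = -5/6:-1/2 = 5/3

[GLK]:[QCG] = 5/3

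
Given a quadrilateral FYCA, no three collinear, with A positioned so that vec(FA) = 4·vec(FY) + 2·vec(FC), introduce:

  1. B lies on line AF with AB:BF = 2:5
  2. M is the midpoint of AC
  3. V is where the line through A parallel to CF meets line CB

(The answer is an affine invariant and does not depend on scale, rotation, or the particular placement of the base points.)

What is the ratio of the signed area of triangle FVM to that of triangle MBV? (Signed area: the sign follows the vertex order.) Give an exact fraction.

Choose coordinates F = (0, 0), Y = (1, 0), C = (0, 1), A = (4, 2).
1. B lies on line AF with AB:BF = 2:5 ⇒ B = (20/7, 10/7)
2. M is the midpoint of AC ⇒ M = (2, 3/2)
3. V is where the line through A parallel to CF meets line CB ⇒ V = (4, 8/5)
2·[FVM] = 14/5, 2·[MBV] = 8/35
[FVM]:[MBV] = 14/5:8/35 = 49/4

[FVM]:[MBV] = 49/4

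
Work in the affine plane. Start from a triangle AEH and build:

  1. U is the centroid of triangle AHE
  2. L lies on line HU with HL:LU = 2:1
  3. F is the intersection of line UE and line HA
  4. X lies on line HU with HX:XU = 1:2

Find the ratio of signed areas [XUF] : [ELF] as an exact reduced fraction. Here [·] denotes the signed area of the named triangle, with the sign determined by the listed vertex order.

[XUF]:[ELF] = -2/3

Work in coordinates with A = (0, 0), E = (1, 0), H = (0, 1).
1. U is the centroid of triangle AHE ⇒ U = (1/3, 1/3)
2. L lies on line HU with HL:LU = 2:1 ⇒ L = (2/9, 5/9)
3. F is the intersection of line UE and line HA ⇒ F = (0, 1/2)
4. X lies on line HU with HX:XU = 1:2 ⇒ X = (1/9, 7/9)
2·[XUF] = -1/9, 2·[ELF] = 1/6
[XUF]:[ELF] = -1/9:1/6 = -2/3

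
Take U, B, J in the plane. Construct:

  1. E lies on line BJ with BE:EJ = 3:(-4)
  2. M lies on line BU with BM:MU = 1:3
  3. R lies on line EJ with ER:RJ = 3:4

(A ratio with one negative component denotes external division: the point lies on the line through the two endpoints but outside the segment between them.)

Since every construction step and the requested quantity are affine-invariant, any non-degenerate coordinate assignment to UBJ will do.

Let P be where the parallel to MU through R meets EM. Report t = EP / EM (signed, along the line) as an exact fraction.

Set U = (0, 0), B = (1, 0), J = (0, 1); any affine frame gives the same invariant.
1. E lies on line BJ with BE:EJ = 3:(-4) ⇒ E = (4, -3)
2. M lies on line BU with BM:MU = 1:3 ⇒ M = (3/4, 0)
3. R lies on line EJ with ER:RJ = 3:4 ⇒ R = (16/7, -9/7)
through R parallel to MU: direction (-3/4, 0); meets EM at P = (15/7, -9/7)
P = E + t·(M−E) with t = 4/7

t = 4/7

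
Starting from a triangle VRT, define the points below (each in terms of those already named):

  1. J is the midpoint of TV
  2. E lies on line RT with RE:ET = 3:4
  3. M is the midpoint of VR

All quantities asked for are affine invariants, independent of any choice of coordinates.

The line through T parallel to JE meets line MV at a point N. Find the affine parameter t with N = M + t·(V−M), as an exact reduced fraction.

t = -15

Assign V = (0, 0), R = (1, 0), T = (0, 1) — the answer is frame-independent, so this choice is without loss of generality.
1. J is the midpoint of TV ⇒ J = (0, 1/2)
2. E lies on line RT with RE:ET = 3:4 ⇒ E = (4/7, 3/7)
3. M is the midpoint of VR ⇒ M = (1/2, 0)
through T parallel to JE: direction (4/7, -1/14); meets MV at N = (8, 0)
N = M + t·(V−M) with t = -15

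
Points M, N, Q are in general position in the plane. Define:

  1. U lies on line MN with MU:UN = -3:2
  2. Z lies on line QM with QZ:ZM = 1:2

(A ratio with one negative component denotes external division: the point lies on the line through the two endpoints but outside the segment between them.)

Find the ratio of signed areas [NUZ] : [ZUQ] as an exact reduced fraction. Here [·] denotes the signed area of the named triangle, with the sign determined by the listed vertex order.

[NUZ]:[ZUQ] = 4/3

Choose coordinates M = (0, 0), N = (1, 0), Q = (0, 1).
1. U lies on line MN with MU:UN = -3:2 ⇒ U = (3, 0)
2. Z lies on line QM with QZ:ZM = 1:2 ⇒ Z = (0, 2/3)
2·[NUZ] = 4/3, 2·[ZUQ] = 1
[NUZ]:[ZUQ] = 4/3:1 = 4/3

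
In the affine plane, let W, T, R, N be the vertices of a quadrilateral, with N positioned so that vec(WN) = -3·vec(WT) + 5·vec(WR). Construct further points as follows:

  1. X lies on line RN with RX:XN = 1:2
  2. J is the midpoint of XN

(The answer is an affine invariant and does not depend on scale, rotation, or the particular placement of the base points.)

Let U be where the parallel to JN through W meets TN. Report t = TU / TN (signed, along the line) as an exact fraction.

t = 4

Set W = (0, 0), T = (1, 0), R = (0, 1), N = (-3, 5); any affine frame gives the same invariant.
1. X lies on line RN with RX:XN = 1:2 ⇒ X = (-1, 7/3)
2. J is the midpoint of XN ⇒ J = (-2, 11/3)
through W parallel to JN: direction (-1, 4/3); meets TN at U = (-15, 20)
U = T + t·(N−T) with t = 4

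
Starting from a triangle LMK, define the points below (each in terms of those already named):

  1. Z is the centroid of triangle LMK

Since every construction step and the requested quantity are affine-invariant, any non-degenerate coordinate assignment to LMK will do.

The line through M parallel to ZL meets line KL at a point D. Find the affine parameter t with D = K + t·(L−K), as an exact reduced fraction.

Assign L = (0, 0), M = (1, 0), K = (0, 1) — the answer is frame-independent, so this choice is without loss of generality.
1. Z is the centroid of triangle LMK ⇒ Z = (1/3, 1/3)
through M parallel to ZL: direction (-1/3, -1/3); meets KL at D = (0, -1)
D = K + t·(L−K) with t = 2

t = 2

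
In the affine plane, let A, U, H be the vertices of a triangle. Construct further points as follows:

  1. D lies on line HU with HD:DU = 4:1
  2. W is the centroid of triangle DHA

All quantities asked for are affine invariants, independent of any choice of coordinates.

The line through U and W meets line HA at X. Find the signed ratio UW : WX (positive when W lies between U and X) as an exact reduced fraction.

Set A = (0, 0), U = (1, 0), H = (0, 1); any affine frame gives the same invariant.
1. D lies on line HU with HD:DU = 4:1 ⇒ D = (4/5, 1/5)
2. W is the centroid of triangle DHA ⇒ W = (4/15, 2/5)
line UW meets HA at X = (0, 6/11)
W = U + t·(X−U) with t = 11/15, so UW:WX = 11/15:4/15

UW:WX = 11/4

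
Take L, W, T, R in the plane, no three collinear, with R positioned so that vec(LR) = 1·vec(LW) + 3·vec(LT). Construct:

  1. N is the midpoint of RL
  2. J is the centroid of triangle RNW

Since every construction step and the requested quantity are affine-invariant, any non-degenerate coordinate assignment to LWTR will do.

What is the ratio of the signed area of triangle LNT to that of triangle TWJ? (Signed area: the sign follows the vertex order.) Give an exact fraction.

[LNT]:[TWJ] = 3/8

Set L = (0, 0), W = (1, 0), T = (0, 1), R = (1, 3); any affine frame gives the same invariant.
1. N is the midpoint of RL ⇒ N = (1/2, 3/2)
2. J is the centroid of triangle RNW ⇒ J = (5/6, 3/2)
2·[LNT] = 1/2, 2·[TWJ] = 4/3
[LNT]:[TWJ] = 1/2:4/3 = 3/8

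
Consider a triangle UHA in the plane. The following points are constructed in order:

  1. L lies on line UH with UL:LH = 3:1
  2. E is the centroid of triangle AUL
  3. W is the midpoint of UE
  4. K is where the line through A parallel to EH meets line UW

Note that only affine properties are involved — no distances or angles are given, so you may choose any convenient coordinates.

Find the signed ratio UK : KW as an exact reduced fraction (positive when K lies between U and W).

Work in coordinates with U = (0, 0), H = (1, 0), A = (0, 1).
1. L lies on line UH with UL:LH = 3:1 ⇒ L = (3/4, 0)
2. E is the centroid of triangle AUL ⇒ E = (1/4, 1/3)
3. W is the midpoint of UE ⇒ W = (1/8, 1/6)
4. K is where the line through A parallel to EH meets line UW ⇒ K = (9/16, 3/4)
K = U + t·(W−U) with t = 9/2, so UK:KW = t:(1−t) = 9/2:-7/2

UK:KW = -9/7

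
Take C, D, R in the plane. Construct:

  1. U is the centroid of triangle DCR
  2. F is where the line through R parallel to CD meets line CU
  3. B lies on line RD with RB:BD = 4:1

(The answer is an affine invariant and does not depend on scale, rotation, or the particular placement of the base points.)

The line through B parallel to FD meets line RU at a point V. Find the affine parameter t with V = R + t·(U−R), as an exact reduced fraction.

Work in coordinates with C = (0, 0), D = (1, 0), R = (0, 1).
1. U is the centroid of triangle DCR ⇒ U = (1/3, 1/3)
2. F is where the line through R parallel to CD meets line CU ⇒ F = (1, 1)
3. B lies on line RD with RB:BD = 4:1 ⇒ B = (4/5, 1/5)
through B parallel to FD: direction (0, -1); meets RU at V = (4/5, -3/5)
V = R + t·(U−R) with t = 12/5

t = 12/5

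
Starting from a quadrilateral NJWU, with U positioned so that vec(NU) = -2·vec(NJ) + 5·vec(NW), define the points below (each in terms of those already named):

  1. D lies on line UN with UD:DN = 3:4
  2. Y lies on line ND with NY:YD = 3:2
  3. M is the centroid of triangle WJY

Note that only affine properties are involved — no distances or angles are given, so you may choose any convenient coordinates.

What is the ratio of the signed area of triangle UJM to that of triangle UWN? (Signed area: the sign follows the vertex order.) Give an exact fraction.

Choose coordinates N = (0, 0), J = (1, 0), W = (0, 1), U = (-2, 5).
1. D lies on line UN with UD:DN = 3:4 ⇒ D = (-8/7, 20/7)
2. Y lies on line ND with NY:YD = 3:2 ⇒ Y = (-24/35, 12/7)
3. M is the centroid of triangle WJY ⇒ M = (11/105, 19/21)
2·[UJM] = -37/21, 2·[UWN] = -2
[UJM]:[UWN] = -37/21:-2 = 37/42

[UJM]:[UWN] = 37/42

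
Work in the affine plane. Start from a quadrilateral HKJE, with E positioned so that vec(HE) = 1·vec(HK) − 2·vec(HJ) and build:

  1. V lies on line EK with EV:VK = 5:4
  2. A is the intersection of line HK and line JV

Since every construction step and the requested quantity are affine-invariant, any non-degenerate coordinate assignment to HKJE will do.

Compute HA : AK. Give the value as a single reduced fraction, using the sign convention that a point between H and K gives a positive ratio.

Work in coordinates with H = (0, 0), K = (1, 0), J = (0, 1), E = (1, -2).
1. V lies on line EK with EV:VK = 5:4 ⇒ V = (1, -8/9)
2. A is the intersection of line HK and line JV ⇒ A = (9/17, 0)
A = H + t·(K−H) with t = 9/17, so HA:AK = t:(1−t) = 9/17:8/17

HA:AK = 9/8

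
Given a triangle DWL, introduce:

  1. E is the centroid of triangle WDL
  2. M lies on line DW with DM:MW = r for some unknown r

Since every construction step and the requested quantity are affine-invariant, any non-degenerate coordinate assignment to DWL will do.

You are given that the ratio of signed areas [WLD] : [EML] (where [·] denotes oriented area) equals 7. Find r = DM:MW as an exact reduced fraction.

r = 5/2

Set D = (0, 0), W = (1, 0), L = (0, 1); any affine frame gives the same invariant.
1. E is the centroid of triangle WDL ⇒ E = (1/3, 1/3)
2. With DM:MW = r, write λ = r/(r+1) so M = D + λ·(W−D); M is affine-linear in λ
Every point depending on M is an affine combination of M and λ-independent points, so each such coordinate is linear in λ; the λ² term in each signed area is a multiple of (W−D)×(W−D) = 0, so 2·[WLD] and 2·[EML] are each linear in λ. Evaluating at λ=0 and λ=1:
  2·[WLD] = 1,   2·[EML] = 2/3·λ − 1/3
So [WLD]:[EML] = (1) / (2/3·λ − 1/3). Setting this equal to 7:
  1 = 7·(2/3·λ − 1/3)  ⇒  λ = 5/7
Then r = λ/(1−λ) = (5/7)/(2/7) = 5/2. Check: with r = 5/2, M = (5/7, 0) and [WLD]:[EML] = 7 as required.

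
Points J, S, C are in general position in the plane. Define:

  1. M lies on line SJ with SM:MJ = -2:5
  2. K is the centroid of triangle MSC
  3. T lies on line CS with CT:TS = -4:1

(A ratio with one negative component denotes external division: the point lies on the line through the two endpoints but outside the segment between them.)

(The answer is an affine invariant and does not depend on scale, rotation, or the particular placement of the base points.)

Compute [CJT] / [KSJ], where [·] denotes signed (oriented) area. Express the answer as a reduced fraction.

[CJT]:[KSJ] = -4

Assign J = (0, 0), S = (1, 0), C = (0, 1) — the answer is frame-independent, so this choice is without loss of generality.
1. M lies on line SJ with SM:MJ = -2:5 ⇒ M = (5/3, 0)
2. K is the centroid of triangle MSC ⇒ K = (8/9, 1/3)
3. T lies on line CS with CT:TS = -4:1 ⇒ T = (4/3, -1/3)
2·[CJT] = 4/3, 2·[KSJ] = -1/3
[CJT]:[KSJ] = 4/3:-1/3 = -4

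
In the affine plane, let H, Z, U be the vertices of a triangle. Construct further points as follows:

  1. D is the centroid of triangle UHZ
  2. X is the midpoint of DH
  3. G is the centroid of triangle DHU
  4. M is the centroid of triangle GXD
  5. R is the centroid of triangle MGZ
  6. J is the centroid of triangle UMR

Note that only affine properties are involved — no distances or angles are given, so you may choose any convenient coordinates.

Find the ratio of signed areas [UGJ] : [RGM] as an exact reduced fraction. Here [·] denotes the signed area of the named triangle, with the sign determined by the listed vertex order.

Assign H = (0, 0), Z = (1, 0), U = (0, 1) — the answer is frame-independent, so this choice is without loss of generality.
1. D is the centroid of triangle UHZ ⇒ D = (1/3, 1/3)
2. X is the midpoint of DH ⇒ X = (1/6, 1/6)
3. G is the centroid of triangle DHU ⇒ G = (1/9, 4/9)
4. M is the centroid of triangle GXD ⇒ M = (11/54, 17/54)
5. R is the centroid of triangle MGZ ⇒ R = (71/162, 41/162)
6. J is the centroid of triangle UMR ⇒ J = (52/243, 127/243)
2·[UGJ] = 16/243, 2·[RGM] = 2/81
[UGJ]:[RGM] = 16/243:2/81 = 8/3

[UGJ]:[RGM] = 8/3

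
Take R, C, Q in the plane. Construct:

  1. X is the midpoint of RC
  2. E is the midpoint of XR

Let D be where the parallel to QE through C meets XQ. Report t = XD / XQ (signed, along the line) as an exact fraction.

Set R = (0, 0), C = (1, 0), Q = (0, 1); any affine frame gives the same invariant.
1. X is the midpoint of RC ⇒ X = (1/2, 0)
2. E is the midpoint of XR ⇒ E = (1/4, 0)
through C parallel to QE: direction (1/4, -1); meets XQ at D = (3/2, -2)
D = X + t·(Q−X) with t = -2

t = -2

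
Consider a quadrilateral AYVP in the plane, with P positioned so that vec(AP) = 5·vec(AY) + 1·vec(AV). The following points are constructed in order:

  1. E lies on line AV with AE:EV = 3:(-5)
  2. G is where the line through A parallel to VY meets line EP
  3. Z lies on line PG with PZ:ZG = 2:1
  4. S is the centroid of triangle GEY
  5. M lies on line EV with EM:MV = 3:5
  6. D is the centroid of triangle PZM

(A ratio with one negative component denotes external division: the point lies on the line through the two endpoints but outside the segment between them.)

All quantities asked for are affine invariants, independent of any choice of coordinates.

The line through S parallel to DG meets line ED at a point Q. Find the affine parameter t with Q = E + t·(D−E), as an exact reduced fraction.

Set A = (0, 0), Y = (1, 0), V = (0, 1), P = (5, 1); any affine frame gives the same invariant.
1. E lies on line AV with AE:EV = 3:(-5) ⇒ E = (0, -3/2)
2. G is where the line through A parallel to VY meets line EP ⇒ G = (1, -1)
3. Z lies on line PG with PZ:ZG = 2:1 ⇒ Z = (7/3, -1/3)
4. S is the centroid of triangle GEY ⇒ S = (2/3, -5/6)
5. M lies on line EV with EM:MV = 3:5 ⇒ M = (0, -9/16)
6. D is the centroid of triangle PZM ⇒ D = (22/9, 5/144)
through S parallel to DG: direction (-13/9, -149/144); meets ED at Q = (-2596/1215, -27619/9720)
Q = E + t·(D−E) with t = -118/135

t = -118/135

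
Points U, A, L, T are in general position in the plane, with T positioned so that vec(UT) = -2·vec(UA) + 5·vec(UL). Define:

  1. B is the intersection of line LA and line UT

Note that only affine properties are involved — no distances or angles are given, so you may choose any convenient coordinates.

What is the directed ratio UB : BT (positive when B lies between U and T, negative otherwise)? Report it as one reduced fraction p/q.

Choose coordinates U = (0, 0), A = (1, 0), L = (0, 1), T = (-2, 5).
1. B is the intersection of line LA and line UT ⇒ B = (-2/3, 5/3)
B = U + t·(T−U) with t = 1/3, so UB:BT = t:(1−t) = 1/3:2/3

UB:BT = 1/2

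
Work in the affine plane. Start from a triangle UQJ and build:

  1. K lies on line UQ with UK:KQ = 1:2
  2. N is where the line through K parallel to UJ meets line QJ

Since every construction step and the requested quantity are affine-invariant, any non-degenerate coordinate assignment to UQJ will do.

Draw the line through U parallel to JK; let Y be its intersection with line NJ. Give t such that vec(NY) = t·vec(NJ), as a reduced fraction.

Set U = (0, 0), Q = (1, 0), J = (0, 1); any affine frame gives the same invariant.
1. K lies on line UQ with UK:KQ = 1:2 ⇒ K = (1/3, 0)
2. N is where the line through K parallel to UJ meets line QJ ⇒ N = (1/3, 2/3)
through U parallel to JK: direction (1/3, -1); meets NJ at Y = (-1/2, 3/2)
Y = N + t·(J−N) with t = 5/2

t = 5/2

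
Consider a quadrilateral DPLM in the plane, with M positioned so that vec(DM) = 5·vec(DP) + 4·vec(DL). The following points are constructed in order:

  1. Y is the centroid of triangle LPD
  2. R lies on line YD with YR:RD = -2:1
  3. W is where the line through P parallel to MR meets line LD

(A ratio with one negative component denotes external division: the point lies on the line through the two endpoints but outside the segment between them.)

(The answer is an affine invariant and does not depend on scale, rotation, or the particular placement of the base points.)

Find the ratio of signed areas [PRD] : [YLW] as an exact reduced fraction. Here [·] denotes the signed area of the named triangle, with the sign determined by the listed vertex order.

[PRD]:[YLW] = -16/29

Choose coordinates D = (0, 0), P = (1, 0), L = (0, 1), M = (5, 4).
1. Y is the centroid of triangle LPD ⇒ Y = (1/3, 1/3)
2. R lies on line YD with YR:RD = -2:1 ⇒ R = (-1/3, -1/3)
3. W is where the line through P parallel to MR meets line LD ⇒ W = (0, -13/16)
2·[PRD] = -1/3, 2·[YLW] = 29/48
[PRD]:[YLW] = -1/3:29/48 = -16/29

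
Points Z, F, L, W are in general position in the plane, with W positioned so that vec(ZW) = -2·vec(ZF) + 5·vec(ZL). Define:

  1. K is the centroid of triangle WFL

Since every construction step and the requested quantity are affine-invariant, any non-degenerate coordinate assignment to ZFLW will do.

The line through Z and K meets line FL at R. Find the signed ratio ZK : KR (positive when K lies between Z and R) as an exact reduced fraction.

Set Z = (0, 0), F = (1, 0), L = (0, 1), W = (-2, 5); any affine frame gives the same invariant.
1. K is the centroid of triangle WFL ⇒ K = (-1/3, 2)
line ZK meets FL at R = (-1/5, 6/5)
K = Z + t·(R−Z) with t = 5/3, so ZK:KR = 5/3:-2/3

ZK:KR = -5/2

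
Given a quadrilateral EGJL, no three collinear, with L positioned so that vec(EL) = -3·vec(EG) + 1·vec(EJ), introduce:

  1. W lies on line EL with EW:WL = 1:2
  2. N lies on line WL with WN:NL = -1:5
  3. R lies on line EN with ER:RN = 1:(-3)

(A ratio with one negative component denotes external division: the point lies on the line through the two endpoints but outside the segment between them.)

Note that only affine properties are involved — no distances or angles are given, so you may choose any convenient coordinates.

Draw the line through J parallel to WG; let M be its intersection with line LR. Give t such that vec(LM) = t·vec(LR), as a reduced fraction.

Assign E = (0, 0), G = (1, 0), J = (0, 1), L = (-3, 1) — the answer is frame-independent, so this choice is without loss of generality.
1. W lies on line EL with EW:WL = 1:2 ⇒ W = (-1, 1/3)
2. N lies on line WL with WN:NL = -1:5 ⇒ N = (-1/2, 1/6)
3. R lies on line EN with ER:RN = 1:(-3) ⇒ R = (1/4, -1/12)
through J parallel to WG: direction (2, -1/3); meets LR at M = (-6, 2)
M = L + t·(R−L) with t = -12/13

t = -12/13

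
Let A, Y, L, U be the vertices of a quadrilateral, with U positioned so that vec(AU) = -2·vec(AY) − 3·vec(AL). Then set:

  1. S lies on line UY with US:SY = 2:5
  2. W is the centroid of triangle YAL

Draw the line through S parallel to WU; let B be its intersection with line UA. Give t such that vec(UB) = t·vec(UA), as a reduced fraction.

Set A = (0, 0), Y = (1, 0), L = (0, 1), U = (-2, -3); any affine frame gives the same invariant.
1. S lies on line UY with US:SY = 2:5 ⇒ S = (-8/7, -15/7)
2. W is the centroid of triangle YAL ⇒ W = (1/3, 1/3)
through S parallel to WU: direction (-7/3, -10/3); meets UA at B = (-50/7, -75/7)
B = U + t·(A−U) with t = -18/7

t = -18/7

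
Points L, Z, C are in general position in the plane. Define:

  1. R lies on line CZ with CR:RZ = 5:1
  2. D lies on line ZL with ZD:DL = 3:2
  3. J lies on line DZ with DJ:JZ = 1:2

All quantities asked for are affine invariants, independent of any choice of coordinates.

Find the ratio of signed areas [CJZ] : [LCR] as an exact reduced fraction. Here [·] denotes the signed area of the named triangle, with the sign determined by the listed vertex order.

[CJZ]:[LCR] = -12/25

Set L = (0, 0), Z = (1, 0), C = (0, 1); any affine frame gives the same invariant.
1. R lies on line CZ with CR:RZ = 5:1 ⇒ R = (5/6, 1/6)
2. D lies on line ZL with ZD:DL = 3:2 ⇒ D = (2/5, 0)
3. J lies on line DZ with DJ:JZ = 1:2 ⇒ J = (3/5, 0)
2·[CJZ] = 2/5, 2·[LCR] = -5/6
[CJZ]:[LCR] = 2/5:-5/6 = -12/25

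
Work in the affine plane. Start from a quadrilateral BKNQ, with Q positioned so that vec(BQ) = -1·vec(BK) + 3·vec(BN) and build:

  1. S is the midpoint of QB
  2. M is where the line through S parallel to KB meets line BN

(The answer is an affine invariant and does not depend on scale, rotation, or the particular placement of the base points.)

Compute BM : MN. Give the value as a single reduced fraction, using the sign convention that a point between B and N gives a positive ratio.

BM:MN = -3

Work in coordinates with B = (0, 0), K = (1, 0), N = (0, 1), Q = (-1, 3).
1. S is the midpoint of QB ⇒ S = (-1/2, 3/2)
2. M is where the line through S parallel to KB meets line BN ⇒ M = (0, 3/2)
M = B + t·(N−B) with t = 3/2, so BM:MN = t:(1−t) = 3/2:-1/2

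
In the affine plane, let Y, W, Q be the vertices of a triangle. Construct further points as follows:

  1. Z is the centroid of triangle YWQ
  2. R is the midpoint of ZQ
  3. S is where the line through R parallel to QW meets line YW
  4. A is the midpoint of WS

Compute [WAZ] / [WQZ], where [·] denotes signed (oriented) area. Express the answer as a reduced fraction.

Choose coordinates Y = (0, 0), W = (1, 0), Q = (0, 1).
1. Z is the centroid of triangle YWQ ⇒ Z = (1/3, 1/3)
2. R is the midpoint of ZQ ⇒ R = (1/6, 2/3)
3. S is where the line through R parallel to QW meets line YW ⇒ S = (5/6, 0)
4. A is the midpoint of WS ⇒ A = (11/12, 0)
2·[WAZ] = -1/36, 2·[WQZ] = 1/3
[WAZ]:[WQZ] = -1/36:1/3 = -1/12

[WAZ]:[WQZ] = -1/12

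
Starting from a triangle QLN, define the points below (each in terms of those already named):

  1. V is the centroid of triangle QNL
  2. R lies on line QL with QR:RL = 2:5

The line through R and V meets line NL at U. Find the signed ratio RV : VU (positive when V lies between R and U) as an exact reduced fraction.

Assign Q = (0, 0), L = (1, 0), N = (0, 1) — the answer is frame-independent, so this choice is without loss of generality.
1. V is the centroid of triangle QNL ⇒ V = (1/3, 1/3)
2. R lies on line QL with QR:RL = 2:5 ⇒ R = (2/7, 0)
line RV meets NL at U = (3/8, 5/8)
V = R + t·(U−R) with t = 8/15, so RV:VU = 8/15:7/15

RV:VU = 8/7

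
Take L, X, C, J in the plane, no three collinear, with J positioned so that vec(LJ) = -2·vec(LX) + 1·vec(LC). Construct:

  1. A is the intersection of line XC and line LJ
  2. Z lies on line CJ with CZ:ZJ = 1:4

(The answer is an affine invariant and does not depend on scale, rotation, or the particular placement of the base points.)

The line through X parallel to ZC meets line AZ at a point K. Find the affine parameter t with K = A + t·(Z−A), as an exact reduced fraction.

Set L = (0, 0), X = (1, 0), C = (0, 1), J = (-2, 1); any affine frame gives the same invariant.
1. A is the intersection of line XC and line LJ ⇒ A = (2, -1)
2. Z lies on line CJ with CZ:ZJ = 1:4 ⇒ Z = (-2/5, 1)
through X parallel to ZC: direction (2/5, 0); meets AZ at K = (4/5, 0)
K = A + t·(Z−A) with t = 1/2

t = 1/2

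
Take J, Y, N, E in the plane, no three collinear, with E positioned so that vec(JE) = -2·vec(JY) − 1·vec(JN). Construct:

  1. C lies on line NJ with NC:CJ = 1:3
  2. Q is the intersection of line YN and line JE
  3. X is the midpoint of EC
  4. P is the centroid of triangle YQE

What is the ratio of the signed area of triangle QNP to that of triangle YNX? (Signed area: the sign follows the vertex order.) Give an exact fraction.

[QNP]:[YNX] = 64/153

Choose coordinates J = (0, 0), Y = (1, 0), N = (0, 1), E = (-2, -1).
1. C lies on line NJ with NC:CJ = 1:3 ⇒ C = (0, 3/4)
2. Q is the intersection of line YN and line JE ⇒ Q = (2/3, 1/3)
3. X is the midpoint of EC ⇒ X = (-1, -1/8)
4. P is the centroid of triangle YQE ⇒ P = (-1/9, -2/9)
2·[QNP] = 8/9, 2·[YNX] = 17/8
[QNP]:[YNX] = 8/9:17/8 = 64/153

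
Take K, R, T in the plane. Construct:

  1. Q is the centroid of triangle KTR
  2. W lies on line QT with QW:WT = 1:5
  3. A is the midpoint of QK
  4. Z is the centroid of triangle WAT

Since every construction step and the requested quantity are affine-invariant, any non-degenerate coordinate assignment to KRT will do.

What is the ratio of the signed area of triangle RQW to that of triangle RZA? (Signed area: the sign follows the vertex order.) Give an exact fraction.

[RQW]:[RZA] = -2/11

Set K = (0, 0), R = (1, 0), T = (0, 1); any affine frame gives the same invariant.
1. Q is the centroid of triangle KTR ⇒ Q = (1/3, 1/3)
2. W lies on line QT with QW:WT = 1:5 ⇒ W = (5/18, 4/9)
3. A is the midpoint of QK ⇒ A = (1/6, 1/6)
4. Z is the centroid of triangle WAT ⇒ Z = (4/27, 29/54)
2·[RQW] = -1/18, 2·[RZA] = 11/36
[RQW]:[RZA] = -1/18:11/36 = -2/11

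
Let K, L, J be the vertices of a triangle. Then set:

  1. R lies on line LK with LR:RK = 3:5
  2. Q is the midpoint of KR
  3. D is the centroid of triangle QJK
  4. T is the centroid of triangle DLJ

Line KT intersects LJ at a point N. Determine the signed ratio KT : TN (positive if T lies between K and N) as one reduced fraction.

KT:TN = 13/3

Assign K = (0, 0), L = (1, 0), J = (0, 1) — the answer is frame-independent, so this choice is without loss of generality.
1. R lies on line LK with LR:RK = 3:5 ⇒ R = (5/8, 0)
2. Q is the midpoint of KR ⇒ Q = (5/16, 0)
3. D is the centroid of triangle QJK ⇒ D = (5/48, 1/3)
4. T is the centroid of triangle DLJ ⇒ T = (53/144, 4/9)
line KT meets LJ at N = (53/117, 64/117)
T = K + t·(N−K) with t = 13/16, so KT:TN = 13/16:3/16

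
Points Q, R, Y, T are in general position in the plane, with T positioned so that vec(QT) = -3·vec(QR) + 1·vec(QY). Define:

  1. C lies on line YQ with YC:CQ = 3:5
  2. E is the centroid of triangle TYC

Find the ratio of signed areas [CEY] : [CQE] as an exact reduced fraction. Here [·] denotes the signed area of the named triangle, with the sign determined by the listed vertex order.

Set Q = (0, 0), R = (1, 0), Y = (0, 1), T = (-3, 1); any affine frame gives the same invariant.
1. C lies on line YQ with YC:CQ = 3:5 ⇒ C = (0, 5/8)
2. E is the centroid of triangle TYC ⇒ E = (-1, 7/8)
2·[CEY] = -3/8, 2·[CQE] = -5/8
[CEY]:[CQE] = -3/8:-5/8 = 3/5

[CEY]:[CQE] = 3/5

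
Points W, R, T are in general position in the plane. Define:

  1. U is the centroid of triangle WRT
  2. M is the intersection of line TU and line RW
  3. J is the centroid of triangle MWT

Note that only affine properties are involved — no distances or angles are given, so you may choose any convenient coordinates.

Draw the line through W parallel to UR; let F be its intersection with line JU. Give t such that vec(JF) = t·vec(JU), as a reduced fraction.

Work in coordinates with W = (0, 0), R = (1, 0), T = (0, 1).
1. U is the centroid of triangle WRT ⇒ U = (1/3, 1/3)
2. M is the intersection of line TU and line RW ⇒ M = (1/2, 0)
3. J is the centroid of triangle MWT ⇒ J = (1/6, 1/3)
through W parallel to UR: direction (2/3, -1/3); meets JU at F = (-2/3, 1/3)
F = J + t·(U−J) with t = -5

t = -5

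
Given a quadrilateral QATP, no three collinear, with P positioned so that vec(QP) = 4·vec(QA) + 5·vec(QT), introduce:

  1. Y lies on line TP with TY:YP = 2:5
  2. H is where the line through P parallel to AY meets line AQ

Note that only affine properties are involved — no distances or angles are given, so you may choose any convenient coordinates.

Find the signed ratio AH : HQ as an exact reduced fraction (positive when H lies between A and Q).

AH:HQ = -8/11

Choose coordinates Q = (0, 0), A = (1, 0), T = (0, 1), P = (4, 5).
1. Y lies on line TP with TY:YP = 2:5 ⇒ Y = (8/7, 15/7)
2. H is where the line through P parallel to AY meets line AQ ⇒ H = (11/3, 0)
H = A + t·(Q−A) with t = -8/3, so AH:HQ = t:(1−t) = -8/3:11/3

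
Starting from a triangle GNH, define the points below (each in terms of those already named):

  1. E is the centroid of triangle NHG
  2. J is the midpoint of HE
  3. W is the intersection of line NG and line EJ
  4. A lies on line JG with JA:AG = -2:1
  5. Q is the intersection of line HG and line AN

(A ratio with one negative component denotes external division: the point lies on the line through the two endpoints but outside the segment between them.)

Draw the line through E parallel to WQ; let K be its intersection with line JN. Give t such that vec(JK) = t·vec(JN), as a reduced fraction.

t = 11/34

Assign G = (0, 0), N = (1, 0), H = (0, 1) — the answer is frame-independent, so this choice is without loss of generality.
1. E is the centroid of triangle NHG ⇒ E = (1/3, 1/3)
2. J is the midpoint of HE ⇒ J = (1/6, 2/3)
3. W is the intersection of line NG and line EJ ⇒ W = (1/2, 0)
4. A lies on line JG with JA:AG = -2:1 ⇒ A = (-1/6, -2/3)
5. Q is the intersection of line HG and line AN ⇒ Q = (0, -4/7)
through E parallel to WQ: direction (-1/2, -4/7); meets JN at K = (89/204, 23/51)
K = J + t·(N−J) with t = 11/34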